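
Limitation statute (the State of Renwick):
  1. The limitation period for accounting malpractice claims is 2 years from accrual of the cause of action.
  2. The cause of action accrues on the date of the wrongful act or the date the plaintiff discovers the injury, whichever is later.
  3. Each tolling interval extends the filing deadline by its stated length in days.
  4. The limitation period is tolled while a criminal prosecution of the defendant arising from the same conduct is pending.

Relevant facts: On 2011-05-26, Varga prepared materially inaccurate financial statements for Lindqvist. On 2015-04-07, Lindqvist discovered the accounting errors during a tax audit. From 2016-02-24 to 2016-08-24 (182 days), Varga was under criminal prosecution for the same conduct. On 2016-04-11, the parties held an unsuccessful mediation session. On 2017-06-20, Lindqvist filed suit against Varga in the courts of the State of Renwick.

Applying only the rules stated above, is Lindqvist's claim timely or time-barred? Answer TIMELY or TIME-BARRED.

The claim accrued on 2015-04-07 — the later of the 2011-05-26 act and the 2015-04-07 discovery.
2 years from 2015-04-07 is 2017-04-07.
The pending criminal prosecution from 2016-02-24 to 2016-08-24 tolled the period for 182 days, extending the deadline to 2017-10-06.
None of the other events listed affects the running of the period under the stated rules.
Lindqvist filed on 2017-06-20, before the 2017-10-06 deadline, so the action is timely.

TIMELY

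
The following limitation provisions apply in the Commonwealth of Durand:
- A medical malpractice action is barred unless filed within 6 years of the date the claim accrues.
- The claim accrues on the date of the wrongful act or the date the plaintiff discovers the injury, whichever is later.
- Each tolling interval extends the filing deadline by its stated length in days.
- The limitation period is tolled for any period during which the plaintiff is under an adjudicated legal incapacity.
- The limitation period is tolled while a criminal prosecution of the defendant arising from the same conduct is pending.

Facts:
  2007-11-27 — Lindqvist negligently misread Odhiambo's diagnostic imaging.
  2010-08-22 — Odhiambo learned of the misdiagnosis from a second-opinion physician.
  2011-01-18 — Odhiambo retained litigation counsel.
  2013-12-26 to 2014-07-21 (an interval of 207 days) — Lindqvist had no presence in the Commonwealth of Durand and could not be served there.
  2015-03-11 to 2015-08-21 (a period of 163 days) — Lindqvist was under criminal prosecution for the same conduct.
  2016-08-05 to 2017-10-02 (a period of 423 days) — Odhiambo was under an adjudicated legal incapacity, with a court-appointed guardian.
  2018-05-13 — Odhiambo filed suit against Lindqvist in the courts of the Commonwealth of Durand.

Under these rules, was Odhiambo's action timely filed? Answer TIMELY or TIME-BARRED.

TIME-BARRED

Because discovery on 2010-08-22 post-dates the 2007-11-27 act, accrual under the later-of rule falls on 2010-08-22.
Adding the 6 years base period to 2010-08-22 gives a deadline of 2016-08-22, before any tolling.
The period was tolled for 163 days by the pending criminal prosecution (2015-03-11 to 2015-08-21), pushing the deadline to 2017-02-01.
The plaintiff's legal incapacity from 2016-08-05 to 2017-10-02 tolled the period for 423 days, extending the deadline to 2018-03-31.
The defendant's absence from the jurisdiction from 2013-12-26 to 2014-07-21 does not toll the period, because no stated rule makes the defendant's absence a tolling event.
None of the other events listed affects the running of the period under the stated rules.
Filing on 2018-05-13 missed the 2018-03-31 deadline — the action is time-barred.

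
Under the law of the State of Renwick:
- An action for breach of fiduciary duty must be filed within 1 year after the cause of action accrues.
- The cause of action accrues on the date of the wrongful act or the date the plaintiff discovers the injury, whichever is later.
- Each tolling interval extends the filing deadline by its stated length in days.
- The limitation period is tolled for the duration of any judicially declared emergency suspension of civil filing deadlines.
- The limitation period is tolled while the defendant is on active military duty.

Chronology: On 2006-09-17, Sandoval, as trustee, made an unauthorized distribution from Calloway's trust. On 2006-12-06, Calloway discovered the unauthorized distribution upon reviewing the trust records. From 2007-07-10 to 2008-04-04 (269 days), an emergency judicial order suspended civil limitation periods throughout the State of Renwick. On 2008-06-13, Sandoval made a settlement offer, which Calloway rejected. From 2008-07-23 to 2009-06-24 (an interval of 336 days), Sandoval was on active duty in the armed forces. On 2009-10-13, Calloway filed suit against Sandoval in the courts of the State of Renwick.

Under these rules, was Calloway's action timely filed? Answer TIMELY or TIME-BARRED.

Because discovery on 2006-12-06 post-dates the 2006-09-17 act, accrual under the later-of rule falls on 2006-12-06.
Adding the 1 year base period to 2006-12-06 gives a deadline of 2007-12-06, before any tolling.
The period was tolled for 269 days by the emergency suspension of filing deadlines (2007-07-10 to 2008-04-04), pushing the deadline to 2008-08-31.
The defendant's active military service from 2008-07-23 to 2009-06-24 tolled the period for 336 days, extending the deadline to 2009-08-02.
The other events in the timeline have no effect on the limitation period under the stated rules.
The 2009-10-13 filing falls after the 2009-08-02 deadline; the claim is time-barred.

TIME-BARRED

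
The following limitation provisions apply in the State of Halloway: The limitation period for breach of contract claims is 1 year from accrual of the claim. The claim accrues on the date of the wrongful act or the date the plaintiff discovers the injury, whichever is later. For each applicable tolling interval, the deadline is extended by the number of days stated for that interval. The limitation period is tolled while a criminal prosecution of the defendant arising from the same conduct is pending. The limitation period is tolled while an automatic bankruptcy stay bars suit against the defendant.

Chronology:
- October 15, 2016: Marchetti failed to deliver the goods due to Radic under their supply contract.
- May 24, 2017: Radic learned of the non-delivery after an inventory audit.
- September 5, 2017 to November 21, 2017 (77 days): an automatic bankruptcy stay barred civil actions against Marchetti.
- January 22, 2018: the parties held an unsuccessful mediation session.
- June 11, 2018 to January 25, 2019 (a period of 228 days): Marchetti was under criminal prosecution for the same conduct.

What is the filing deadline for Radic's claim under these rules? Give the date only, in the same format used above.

Because discovery on May 24, 2017 post-dates the October 15, 2016 act, accrual under the later-of rule falls on May 24, 2017.
1 year from May 24, 2017 is May 24, 2018.
The period was tolled for 77 days by the automatic bankruptcy stay (September 5, 2017 to November 21, 2017), pushing the deadline to August 9, 2018.
The pending criminal prosecution from June 11, 2018 to January 25, 2019 tolled the period for 228 days, extending the deadline to March 25, 2019.
The other events in the timeline have no effect on the limitation period under the stated rules.

March 25, 2019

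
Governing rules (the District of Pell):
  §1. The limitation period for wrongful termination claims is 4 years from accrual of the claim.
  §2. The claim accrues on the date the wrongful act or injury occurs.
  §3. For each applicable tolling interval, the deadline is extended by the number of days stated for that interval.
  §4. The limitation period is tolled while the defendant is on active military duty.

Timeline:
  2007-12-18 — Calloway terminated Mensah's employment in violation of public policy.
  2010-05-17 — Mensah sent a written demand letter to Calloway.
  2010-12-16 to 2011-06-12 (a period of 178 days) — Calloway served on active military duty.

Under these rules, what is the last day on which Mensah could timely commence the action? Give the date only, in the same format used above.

The claim accrued on 2007-12-18, the date of the act.
Adding the 4 years base period to 2007-12-18 gives a deadline of 2011-12-18, before any tolling.
The period was tolled for 178 days by the defendant's active military service (2010-12-16 to 2011-06-12), pushing the deadline to 2012-06-13.
None of the other events listed affects the running of the period under the stated rules.

2012-06-13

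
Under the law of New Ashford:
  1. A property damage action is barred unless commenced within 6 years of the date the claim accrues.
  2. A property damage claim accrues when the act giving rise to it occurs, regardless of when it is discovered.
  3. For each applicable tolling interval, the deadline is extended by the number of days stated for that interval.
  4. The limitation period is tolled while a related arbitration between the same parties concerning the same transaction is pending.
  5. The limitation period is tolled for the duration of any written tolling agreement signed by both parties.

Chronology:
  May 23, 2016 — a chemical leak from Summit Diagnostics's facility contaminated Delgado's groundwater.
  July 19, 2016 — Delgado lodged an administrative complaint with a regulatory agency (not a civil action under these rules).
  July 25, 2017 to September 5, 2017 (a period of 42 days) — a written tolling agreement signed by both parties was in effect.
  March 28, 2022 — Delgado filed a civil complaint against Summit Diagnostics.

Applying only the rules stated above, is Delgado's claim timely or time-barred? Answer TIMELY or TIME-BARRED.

The claim accrued on May 23, 2016, the date of the act.
6 years from May 23, 2016 is May 23, 2022.
Because the written tolling agreement ran from July 25, 2017 to September 5, 2017, the deadline is extended by 42 days to July 4, 2022.
The other events in the timeline have no effect on the limitation period under the stated rules.
Filing on March 28, 2022 beat the July 4, 2022 deadline — the action is timely.

TIMELY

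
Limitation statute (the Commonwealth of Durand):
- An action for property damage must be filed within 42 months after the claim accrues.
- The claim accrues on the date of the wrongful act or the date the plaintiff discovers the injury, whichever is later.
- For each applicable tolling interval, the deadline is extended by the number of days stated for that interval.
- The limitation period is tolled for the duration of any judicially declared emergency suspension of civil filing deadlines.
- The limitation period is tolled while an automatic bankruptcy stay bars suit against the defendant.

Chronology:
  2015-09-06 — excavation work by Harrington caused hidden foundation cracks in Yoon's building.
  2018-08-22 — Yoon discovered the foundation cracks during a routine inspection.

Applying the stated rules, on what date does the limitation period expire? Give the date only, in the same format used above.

The claim accrued on 2018-08-22 — the later of the 2015-09-06 act and the 2018-08-22 discovery.
42 months from 2018-08-22 is 2022-02-22.

2022-02-22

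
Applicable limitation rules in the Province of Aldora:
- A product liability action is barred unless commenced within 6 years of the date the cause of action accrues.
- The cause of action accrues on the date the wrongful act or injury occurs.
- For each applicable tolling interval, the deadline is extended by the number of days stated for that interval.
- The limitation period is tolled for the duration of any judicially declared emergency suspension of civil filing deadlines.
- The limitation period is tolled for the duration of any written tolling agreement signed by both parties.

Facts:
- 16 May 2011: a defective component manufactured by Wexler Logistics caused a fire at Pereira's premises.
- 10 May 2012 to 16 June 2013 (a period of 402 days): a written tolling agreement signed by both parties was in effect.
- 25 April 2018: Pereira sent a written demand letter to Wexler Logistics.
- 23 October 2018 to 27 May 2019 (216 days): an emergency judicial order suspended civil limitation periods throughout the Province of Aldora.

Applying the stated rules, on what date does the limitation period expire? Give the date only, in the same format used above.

The claim accrued on 16 May 2011, when the wrongful act occurred.
6 years from 16 May 2011 is 16 May 2017.
The written tolling agreement from 10 May 2012 to 16 June 2013 tolled the period for 402 days, extending the deadline to 22 June 2018.
By the time the emergency suspension of filing deadlines began on 23 October 2018, the limitation period had already expired on 22 June 2018; that interval cannot revive it.
Nothing else in the chronology tolls or restarts the period.

22 June 2018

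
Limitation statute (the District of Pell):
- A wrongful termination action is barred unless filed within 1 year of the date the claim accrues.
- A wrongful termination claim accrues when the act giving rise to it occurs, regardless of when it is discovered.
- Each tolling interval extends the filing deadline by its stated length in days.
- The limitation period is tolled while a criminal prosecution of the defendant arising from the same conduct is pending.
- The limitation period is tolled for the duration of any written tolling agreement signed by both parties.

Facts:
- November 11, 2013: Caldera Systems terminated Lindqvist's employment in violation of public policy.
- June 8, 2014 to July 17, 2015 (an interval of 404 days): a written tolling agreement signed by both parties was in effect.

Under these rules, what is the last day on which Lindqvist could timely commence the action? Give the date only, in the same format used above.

The limitation period began to run on November 11, 2013.
Adding the 1 year base period to November 11, 2013 gives a deadline of November 11, 2014, before any tolling.
The written tolling agreement from June 8, 2014 to July 17, 2015 tolled the period for 404 days, extending the deadline to December 20, 2015.

December 20, 2015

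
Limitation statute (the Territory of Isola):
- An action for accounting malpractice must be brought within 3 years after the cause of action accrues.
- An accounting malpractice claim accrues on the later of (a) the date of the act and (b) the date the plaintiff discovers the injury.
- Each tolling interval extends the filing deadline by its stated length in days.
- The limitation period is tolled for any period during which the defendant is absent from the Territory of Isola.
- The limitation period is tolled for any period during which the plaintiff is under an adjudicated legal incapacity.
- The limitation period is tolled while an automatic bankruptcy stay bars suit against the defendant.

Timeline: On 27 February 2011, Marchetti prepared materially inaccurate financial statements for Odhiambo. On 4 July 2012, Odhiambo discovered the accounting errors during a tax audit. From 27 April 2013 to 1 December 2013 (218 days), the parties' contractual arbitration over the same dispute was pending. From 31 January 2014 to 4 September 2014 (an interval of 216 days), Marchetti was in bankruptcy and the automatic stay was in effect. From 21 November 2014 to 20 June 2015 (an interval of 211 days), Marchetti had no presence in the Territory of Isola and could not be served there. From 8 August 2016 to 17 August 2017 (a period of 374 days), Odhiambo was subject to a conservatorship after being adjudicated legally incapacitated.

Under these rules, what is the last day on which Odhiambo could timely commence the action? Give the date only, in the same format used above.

12 September 2017

Taking the later of the act (27 February 2011) and discovery (4 July 2012), the claim accrued on 4 July 2012.
The untolled deadline — 3 years after 4 July 2012 — is 4 July 2015.
The period was tolled for 216 days by the automatic bankruptcy stay (31 January 2014 to 4 September 2014), pushing the deadline to 5 February 2016.
Because the defendant's absence from the jurisdiction ran from 21 November 2014 to 20 June 2015, the deadline is extended by 211 days to 3 September 2016.
The plaintiff's legal incapacity from 8 August 2016 to 17 August 2017 tolled the period for 374 days, extending the deadline to 12 September 2017.
The pending related arbitration from 27 April 2013 to 1 December 2013 does not toll the period, because no stated rule makes a pending arbitration a tolling event.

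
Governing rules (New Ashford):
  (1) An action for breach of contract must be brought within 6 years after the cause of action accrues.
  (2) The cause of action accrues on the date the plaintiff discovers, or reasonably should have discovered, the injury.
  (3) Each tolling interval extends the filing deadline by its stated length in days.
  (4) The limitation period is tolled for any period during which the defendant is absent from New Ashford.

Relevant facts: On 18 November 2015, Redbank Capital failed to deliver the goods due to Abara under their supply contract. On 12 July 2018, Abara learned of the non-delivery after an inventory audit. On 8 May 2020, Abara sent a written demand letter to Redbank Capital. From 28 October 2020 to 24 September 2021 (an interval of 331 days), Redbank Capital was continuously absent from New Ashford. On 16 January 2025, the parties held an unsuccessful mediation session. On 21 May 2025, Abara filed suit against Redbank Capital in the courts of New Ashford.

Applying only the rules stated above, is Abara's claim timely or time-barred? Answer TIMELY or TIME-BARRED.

TIMELY

The claim did not accrue until Abara discovered the injury on 12 July 2018; the 18 November 2015 act date does not start the clock under the stated rule.
The untolled deadline — 6 years after 12 July 2018 — is 12 July 2024.
Because the defendant's absence from the jurisdiction ran from 28 October 2020 to 24 September 2021, the deadline is extended by 331 days to 8 June 2025.
None of the other events listed affects the running of the period under the stated rules.
The 21 May 2025 filing precedes the 8 June 2025 deadline; the claim is timely.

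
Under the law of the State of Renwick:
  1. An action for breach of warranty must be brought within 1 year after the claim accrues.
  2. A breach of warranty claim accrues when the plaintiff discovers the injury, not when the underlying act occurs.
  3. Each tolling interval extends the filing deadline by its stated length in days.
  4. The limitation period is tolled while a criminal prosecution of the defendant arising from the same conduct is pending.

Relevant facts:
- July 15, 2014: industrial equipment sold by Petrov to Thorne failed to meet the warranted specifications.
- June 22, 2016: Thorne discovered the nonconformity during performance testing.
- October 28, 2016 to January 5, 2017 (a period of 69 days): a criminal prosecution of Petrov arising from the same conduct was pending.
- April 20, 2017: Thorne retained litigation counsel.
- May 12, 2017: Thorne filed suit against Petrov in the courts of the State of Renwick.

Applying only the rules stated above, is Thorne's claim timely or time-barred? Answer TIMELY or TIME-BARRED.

TIMELY

Accrual is tied to discovery, so the period began on June 22, 2016 rather than on July 15, 2014 when the act occurred.
1 year from June 22, 2016 is June 22, 2017.
The pending criminal prosecution from October 28, 2016 to January 5, 2017 tolled the period for 69 days, extending the deadline to August 30, 2017.
The other events in the timeline have no effect on the limitation period under the stated rules.
The May 12, 2017 filing precedes the August 30, 2017 deadline; the claim is timely.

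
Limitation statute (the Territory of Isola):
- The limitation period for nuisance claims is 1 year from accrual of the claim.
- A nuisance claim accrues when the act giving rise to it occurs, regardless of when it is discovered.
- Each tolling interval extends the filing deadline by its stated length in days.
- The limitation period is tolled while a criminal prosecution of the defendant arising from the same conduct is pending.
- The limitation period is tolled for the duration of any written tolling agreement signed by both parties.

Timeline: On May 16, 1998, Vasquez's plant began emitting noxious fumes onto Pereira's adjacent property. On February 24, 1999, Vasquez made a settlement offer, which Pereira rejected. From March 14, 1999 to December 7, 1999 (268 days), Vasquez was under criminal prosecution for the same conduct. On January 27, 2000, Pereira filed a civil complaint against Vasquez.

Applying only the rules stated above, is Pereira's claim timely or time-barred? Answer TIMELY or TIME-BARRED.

TIMELY

The claim accrued on May 16, 1998, when the wrongful act occurred.
1 year from May 16, 1998 is May 16, 1999.
Because the pending criminal prosecution ran from March 14, 1999 to December 7, 1999, the deadline is extended by 268 days to February 8, 2000.
None of the other events listed affects the running of the period under the stated rules.
Filing on January 27, 2000 beat the February 8, 2000 deadline — the action is timely.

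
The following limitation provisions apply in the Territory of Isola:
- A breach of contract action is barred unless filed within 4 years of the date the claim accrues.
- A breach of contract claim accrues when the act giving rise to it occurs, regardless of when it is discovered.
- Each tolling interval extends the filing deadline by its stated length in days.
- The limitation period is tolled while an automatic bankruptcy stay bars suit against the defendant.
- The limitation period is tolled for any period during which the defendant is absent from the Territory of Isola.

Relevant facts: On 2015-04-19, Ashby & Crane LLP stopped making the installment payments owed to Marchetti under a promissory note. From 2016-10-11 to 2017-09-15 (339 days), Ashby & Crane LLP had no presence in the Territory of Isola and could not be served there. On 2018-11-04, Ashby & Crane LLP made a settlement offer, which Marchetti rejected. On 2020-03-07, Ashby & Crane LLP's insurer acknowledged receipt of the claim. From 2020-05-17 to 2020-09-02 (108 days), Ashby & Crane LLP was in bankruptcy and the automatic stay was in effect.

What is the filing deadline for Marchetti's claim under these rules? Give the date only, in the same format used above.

The limitation period began to run on 2015-04-19.
4 years from 2015-04-19 is 2019-04-19.
The defendant's absence from the jurisdiction from 2016-10-11 to 2017-09-15 tolled the period for 339 days, extending the deadline to 2020-03-23.
By the time the automatic bankruptcy stay began on 2020-05-17, the limitation period had already expired on 2020-03-23; that interval cannot revive it.
Nothing else in the chronology tolls or restarts the period.

2020-03-23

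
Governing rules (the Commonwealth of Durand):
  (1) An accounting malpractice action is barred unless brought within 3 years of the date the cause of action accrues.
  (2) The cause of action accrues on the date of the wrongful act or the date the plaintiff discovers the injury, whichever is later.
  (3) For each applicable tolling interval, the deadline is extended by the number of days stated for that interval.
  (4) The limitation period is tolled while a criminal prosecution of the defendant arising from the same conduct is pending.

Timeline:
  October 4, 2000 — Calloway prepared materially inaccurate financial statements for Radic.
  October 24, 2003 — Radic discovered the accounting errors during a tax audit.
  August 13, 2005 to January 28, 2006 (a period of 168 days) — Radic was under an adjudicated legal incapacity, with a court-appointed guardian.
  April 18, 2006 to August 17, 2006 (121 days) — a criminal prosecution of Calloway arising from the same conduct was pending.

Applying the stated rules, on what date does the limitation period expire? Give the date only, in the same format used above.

February 22, 2007

Taking the later of the act (October 4, 2000) and discovery (October 24, 2003), the claim accrued on October 24, 2003.
The untolled deadline — 3 years after October 24, 2003 — is October 24, 2006.
The period was tolled for 121 days by the pending criminal prosecution (April 18, 2006 to August 17, 2006), pushing the deadline to February 22, 2007.
The plaintiff's legal incapacity from August 13, 2005 to January 28, 2006 does not toll the period, because no stated rule makes the plaintiff's incapacity a tolling event.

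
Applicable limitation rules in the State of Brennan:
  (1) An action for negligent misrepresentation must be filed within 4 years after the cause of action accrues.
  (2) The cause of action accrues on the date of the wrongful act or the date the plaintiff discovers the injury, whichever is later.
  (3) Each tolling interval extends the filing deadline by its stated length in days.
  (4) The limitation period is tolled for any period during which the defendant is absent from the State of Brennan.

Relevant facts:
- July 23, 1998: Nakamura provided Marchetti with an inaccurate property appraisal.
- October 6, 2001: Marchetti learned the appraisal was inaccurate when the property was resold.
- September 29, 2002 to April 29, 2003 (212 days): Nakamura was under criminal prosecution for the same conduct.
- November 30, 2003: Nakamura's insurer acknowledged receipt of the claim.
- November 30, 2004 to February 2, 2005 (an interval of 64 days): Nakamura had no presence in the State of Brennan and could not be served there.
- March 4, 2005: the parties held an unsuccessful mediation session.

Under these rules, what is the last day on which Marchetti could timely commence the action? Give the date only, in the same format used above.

Taking the later of the act (July 23, 1998) and discovery (October 6, 2001), the claim accrued on October 6, 2001.
4 years from October 6, 2001 is October 6, 2005.
The period was tolled for 64 days by the defendant's absence from the jurisdiction (November 30, 2004 to February 2, 2005), pushing the deadline to December 9, 2005.
Although a criminal prosecution ran from September 29, 2002 to April 29, 2003, the stated rules do not make that a tolling event, so it is disregarded.
The other events in the timeline have no effect on the limitation period under the stated rules.

December 9, 2005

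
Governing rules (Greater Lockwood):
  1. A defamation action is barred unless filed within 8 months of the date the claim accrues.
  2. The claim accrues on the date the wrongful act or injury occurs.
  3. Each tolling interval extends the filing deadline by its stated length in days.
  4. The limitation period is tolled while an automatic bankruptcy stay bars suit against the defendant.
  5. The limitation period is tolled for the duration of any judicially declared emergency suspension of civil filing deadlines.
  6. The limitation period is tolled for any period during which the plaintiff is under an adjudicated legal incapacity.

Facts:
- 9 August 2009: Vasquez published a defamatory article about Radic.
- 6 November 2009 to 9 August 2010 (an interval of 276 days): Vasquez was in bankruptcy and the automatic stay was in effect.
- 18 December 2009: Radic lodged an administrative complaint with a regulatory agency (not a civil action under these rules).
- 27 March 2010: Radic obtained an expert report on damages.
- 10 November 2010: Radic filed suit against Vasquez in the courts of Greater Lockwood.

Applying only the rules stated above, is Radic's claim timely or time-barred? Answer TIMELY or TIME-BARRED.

The limitation period began to run on 9 August 2009.
8 months from 9 August 2009 is 9 April 2010.
The automatic bankruptcy stay from 6 November 2009 to 9 August 2010 tolled the period for 276 days, extending the deadline to 10 January 2011.
The other events in the timeline have no effect on the limitation period under the stated rules.
Filing on 10 November 2010 beat the 10 January 2011 deadline — the action is timely.

TIMELY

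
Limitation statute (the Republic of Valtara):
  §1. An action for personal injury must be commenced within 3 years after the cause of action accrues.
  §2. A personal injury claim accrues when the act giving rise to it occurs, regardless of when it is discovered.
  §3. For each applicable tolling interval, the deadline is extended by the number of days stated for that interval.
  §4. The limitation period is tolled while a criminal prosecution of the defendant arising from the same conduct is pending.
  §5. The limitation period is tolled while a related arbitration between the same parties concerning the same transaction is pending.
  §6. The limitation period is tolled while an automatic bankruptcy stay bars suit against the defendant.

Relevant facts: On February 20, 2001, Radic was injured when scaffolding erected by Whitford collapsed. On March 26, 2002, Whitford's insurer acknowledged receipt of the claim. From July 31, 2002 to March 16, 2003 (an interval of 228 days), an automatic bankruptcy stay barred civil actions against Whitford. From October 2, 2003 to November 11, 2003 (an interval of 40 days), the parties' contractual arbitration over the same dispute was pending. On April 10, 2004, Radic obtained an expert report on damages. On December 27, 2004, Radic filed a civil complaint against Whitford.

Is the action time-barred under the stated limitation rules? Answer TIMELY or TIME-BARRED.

The claim accrued on February 20, 2001, when the wrongful act occurred.
3 years from February 20, 2001 is February 20, 2004.
The period was tolled for 228 days by the automatic bankruptcy stay (July 31, 2002 to March 16, 2003), pushing the deadline to October 5, 2004.
Because the pending related arbitration ran from October 2, 2003 to November 11, 2003, the deadline is extended by 40 days to November 14, 2004.
None of the other events listed affects the running of the period under the stated rules.
The December 27, 2004 filing falls after the November 14, 2004 deadline; the claim is time-barred.

TIME-BARRED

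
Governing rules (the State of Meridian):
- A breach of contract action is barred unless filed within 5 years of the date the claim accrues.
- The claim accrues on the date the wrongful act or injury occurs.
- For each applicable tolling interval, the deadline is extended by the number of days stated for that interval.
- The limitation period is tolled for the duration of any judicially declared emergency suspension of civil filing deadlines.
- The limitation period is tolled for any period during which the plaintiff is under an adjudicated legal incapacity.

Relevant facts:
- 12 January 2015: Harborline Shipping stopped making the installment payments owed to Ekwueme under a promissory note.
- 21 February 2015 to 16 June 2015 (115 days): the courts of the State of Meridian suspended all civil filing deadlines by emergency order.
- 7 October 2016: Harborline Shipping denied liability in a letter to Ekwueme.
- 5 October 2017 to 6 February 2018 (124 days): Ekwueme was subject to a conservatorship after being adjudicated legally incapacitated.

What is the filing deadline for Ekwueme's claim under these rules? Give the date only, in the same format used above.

The claim accrued on 12 January 2015, the date of the act.
5 years from 12 January 2015 is 12 January 2020.
The emergency suspension of filing deadlines from 21 February 2015 to 16 June 2015 tolled the period for 115 days, extending the deadline to 6 May 2020.
The plaintiff's legal incapacity from 5 October 2017 to 6 February 2018 tolled the period for 124 days, extending the deadline to 7 September 2020.
The other events in the timeline have no effect on the limitation period under the stated rules.

7 September 2020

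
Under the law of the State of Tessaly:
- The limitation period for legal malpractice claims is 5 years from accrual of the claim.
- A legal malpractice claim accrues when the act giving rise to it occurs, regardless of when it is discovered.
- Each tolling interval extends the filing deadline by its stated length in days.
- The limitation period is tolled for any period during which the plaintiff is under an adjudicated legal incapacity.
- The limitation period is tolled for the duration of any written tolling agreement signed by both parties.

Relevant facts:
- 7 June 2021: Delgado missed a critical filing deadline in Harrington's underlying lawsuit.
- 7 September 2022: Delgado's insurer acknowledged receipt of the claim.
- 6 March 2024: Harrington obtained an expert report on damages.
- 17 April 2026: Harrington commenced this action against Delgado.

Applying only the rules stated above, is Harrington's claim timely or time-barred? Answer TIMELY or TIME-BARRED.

The claim accrued on 7 June 2021, when the wrongful act occurred.
The untolled deadline — 5 years after 7 June 2021 — is 7 June 2026.
Nothing else in the chronology tolls or restarts the period.
Harrington filed on 17 April 2026, before the 7 June 2026 deadline, so the action is timely.

TIMELY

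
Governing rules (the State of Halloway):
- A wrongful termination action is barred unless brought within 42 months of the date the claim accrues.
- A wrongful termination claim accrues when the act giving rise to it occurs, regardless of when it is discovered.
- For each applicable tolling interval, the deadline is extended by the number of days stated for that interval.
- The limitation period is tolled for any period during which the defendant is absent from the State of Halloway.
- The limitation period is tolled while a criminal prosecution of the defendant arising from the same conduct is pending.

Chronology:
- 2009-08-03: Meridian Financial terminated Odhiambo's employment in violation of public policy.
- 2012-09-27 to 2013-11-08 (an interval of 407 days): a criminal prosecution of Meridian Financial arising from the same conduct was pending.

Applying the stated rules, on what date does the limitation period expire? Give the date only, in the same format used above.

The limitation period began to run on 2009-08-03.
42 months from 2009-08-03 is 2013-02-03.
The period was tolled for 407 days by the pending criminal prosecution (2012-09-27 to 2013-11-08), pushing the deadline to 2014-03-17.

2014-03-17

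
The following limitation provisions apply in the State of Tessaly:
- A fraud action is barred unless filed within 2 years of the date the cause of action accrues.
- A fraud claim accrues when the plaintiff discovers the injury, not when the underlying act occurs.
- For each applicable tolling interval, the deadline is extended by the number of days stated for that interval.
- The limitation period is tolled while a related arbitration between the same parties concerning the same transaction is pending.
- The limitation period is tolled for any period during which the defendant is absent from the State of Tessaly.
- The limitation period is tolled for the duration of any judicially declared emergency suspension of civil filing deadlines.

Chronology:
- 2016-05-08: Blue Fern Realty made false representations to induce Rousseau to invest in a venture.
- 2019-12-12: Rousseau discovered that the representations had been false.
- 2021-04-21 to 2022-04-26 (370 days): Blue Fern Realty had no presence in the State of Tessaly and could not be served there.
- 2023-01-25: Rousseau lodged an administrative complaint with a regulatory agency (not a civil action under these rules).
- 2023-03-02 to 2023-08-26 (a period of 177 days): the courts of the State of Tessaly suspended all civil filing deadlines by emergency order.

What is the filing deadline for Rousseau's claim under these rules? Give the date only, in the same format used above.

2022-12-17

Under the discovery rule, the claim accrued on 2019-12-12, when Rousseau discovered the injury — not on the 2016-05-08 date of the underlying act.
2 years from 2019-12-12 is 2021-12-12.
Because the defendant's absence from the jurisdiction ran from 2021-04-21 to 2022-04-26, the deadline is extended by 370 days to 2022-12-17.
The emergency suspension of filing deadlines from 2023-03-02 to 2023-08-26 began after the period had already run on 2022-12-17, so it has no tolling effect.
None of the other events listed affects the running of the period under the stated rules.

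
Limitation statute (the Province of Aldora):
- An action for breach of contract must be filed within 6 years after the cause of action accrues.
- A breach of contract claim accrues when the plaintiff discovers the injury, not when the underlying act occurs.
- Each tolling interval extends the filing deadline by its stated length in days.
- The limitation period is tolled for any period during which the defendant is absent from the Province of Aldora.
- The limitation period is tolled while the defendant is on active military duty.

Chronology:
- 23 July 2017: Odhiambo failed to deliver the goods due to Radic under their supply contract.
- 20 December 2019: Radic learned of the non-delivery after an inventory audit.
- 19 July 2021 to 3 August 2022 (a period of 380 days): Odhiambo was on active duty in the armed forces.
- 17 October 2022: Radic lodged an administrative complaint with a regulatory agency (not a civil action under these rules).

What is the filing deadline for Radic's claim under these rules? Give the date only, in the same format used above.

Under the discovery rule, the claim accrued on 20 December 2019, when Radic discovered the injury — not on the 23 July 2017 date of the underlying act.
The untolled deadline — 6 years after 20 December 2019 — is 20 December 2025.
Because the defendant's active military service ran from 19 July 2021 to 3 August 2022, the deadline is extended by 380 days to 4 January 2027.
Nothing else in the chronology tolls or restarts the period.

4 January 2027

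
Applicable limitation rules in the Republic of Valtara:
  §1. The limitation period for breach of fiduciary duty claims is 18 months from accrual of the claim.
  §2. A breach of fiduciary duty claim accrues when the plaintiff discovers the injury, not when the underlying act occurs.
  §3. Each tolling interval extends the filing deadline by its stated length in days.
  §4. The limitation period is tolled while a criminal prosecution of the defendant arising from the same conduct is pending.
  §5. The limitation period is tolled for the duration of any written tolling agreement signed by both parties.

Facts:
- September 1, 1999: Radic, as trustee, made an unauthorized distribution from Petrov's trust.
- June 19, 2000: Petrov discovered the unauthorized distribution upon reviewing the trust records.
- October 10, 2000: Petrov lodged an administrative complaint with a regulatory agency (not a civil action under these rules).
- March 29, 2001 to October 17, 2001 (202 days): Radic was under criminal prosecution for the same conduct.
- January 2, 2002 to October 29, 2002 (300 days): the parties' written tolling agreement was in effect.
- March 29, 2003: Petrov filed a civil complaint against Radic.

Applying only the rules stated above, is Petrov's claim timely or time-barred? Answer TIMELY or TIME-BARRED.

TIMELY

Under the discovery rule, the claim accrued on June 19, 2000, when Petrov discovered the injury — not on the September 1, 1999 date of the underlying act.
Adding the 18 months base period to June 19, 2000 gives a deadline of December 19, 2001, before any tolling.
The period was tolled for 202 days by the pending criminal prosecution (March 29, 2001 to October 17, 2001), pushing the deadline to July 9, 2002.
The period was tolled for 300 days by the written tolling agreement (January 2, 2002 to October 29, 2002), pushing the deadline to May 5, 2003.
None of the other events listed affects the running of the period under the stated rules.
Filing on March 29, 2003 beat the May 5, 2003 deadline — the action is timely.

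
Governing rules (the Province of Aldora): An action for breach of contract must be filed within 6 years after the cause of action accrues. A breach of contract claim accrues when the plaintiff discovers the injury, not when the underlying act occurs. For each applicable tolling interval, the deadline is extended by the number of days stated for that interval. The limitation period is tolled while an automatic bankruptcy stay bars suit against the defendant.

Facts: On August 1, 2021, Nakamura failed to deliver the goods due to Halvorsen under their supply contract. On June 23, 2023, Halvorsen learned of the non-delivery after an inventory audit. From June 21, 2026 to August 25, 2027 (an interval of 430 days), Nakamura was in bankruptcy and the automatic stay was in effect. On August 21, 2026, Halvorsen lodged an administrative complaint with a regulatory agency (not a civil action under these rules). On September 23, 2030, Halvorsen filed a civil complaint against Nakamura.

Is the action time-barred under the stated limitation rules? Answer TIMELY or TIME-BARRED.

TIME-BARRED

Under the discovery rule, the claim accrued on June 23, 2023, when Halvorsen discovered the injury — not on the August 1, 2021 date of the underlying act.
Adding the 6 years base period to June 23, 2023 gives a deadline of June 23, 2029, before any tolling.
The automatic bankruptcy stay from June 21, 2026 to August 25, 2027 tolled the period for 430 days, extending the deadline to August 27, 2030.
Nothing else in the chronology tolls or restarts the period.
Halvorsen filed on September 23, 2030, after the August 27, 2030 deadline, so the action is time-barred.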